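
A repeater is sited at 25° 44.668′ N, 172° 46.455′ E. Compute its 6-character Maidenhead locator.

RL65jr

Shift to the Maidenhead origin (180°W, 90°S): lon 352.7742, lat 115.7445.
Field: 352.7742/20 → 17 → R, 115.7445/10 → 11 → L; chars RL.
Square: 12.7742/2 → 6, 5.7445/1 → 5; chars 65.
Subsquare: 0.7742/0.0833333 → 9 → j, 0.7445/0.0416667 → 17 → r; chars jr.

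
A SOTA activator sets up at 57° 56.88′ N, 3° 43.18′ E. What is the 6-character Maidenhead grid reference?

JO17uw

Offset from 180°W / 90°S: lon 183.7197°, lat 147.9480°.
Field (20°×10°, letters A–R): lon ⌊183.7197/20⌋ = 9 → J; lat ⌊147.9480/10⌋ = 14 → O.
Square (2°×1°, digits 0–9): lon ⌊3.7197/2⌋ = 1; lat ⌊7.9480/1⌋ = 7.
Subsquare (5′×2.5′, letters a–x): lon ⌊1.7197/0.0833333⌋ = 20 → u; lat ⌊0.9480/0.0416667⌋ = 22 → w.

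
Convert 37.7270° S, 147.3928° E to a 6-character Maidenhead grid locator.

QF32qg

Offset from 180°W / 90°S: lon 327.3928°, lat 52.2730°.
Field: 327.3928/20 → 16 → Q, 52.2730/10 → 5 → F; chars QF.
Square: 7.3928/2 → 3, 2.2730/1 → 2; chars 32.
Subsquare: 1.3928/0.0833333 → 16 → q, 0.2730/0.0416667 → 6 → g; chars qg.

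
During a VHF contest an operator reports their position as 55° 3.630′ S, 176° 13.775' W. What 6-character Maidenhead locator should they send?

AD14vw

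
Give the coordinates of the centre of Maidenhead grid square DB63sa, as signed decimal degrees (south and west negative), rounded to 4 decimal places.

-76.9792, -106.4583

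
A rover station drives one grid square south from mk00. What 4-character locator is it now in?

Latitude square 0; −1 → -1, wraps to 9, carry into field.
Latitude field K = 10; −1 → 9 = J.
The longitude characters are unchanged.

MJ09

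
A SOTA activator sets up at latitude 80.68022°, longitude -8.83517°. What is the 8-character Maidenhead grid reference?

IR50nq93

Shift to the Maidenhead origin (180°W, 90°S): lon 171.16483, lat 170.68022.
Field: 171.16483/20 → 8 → I, 170.68022/10 → 17 → R; chars IR.
Square: 11.16483/2 → 5, 0.68022/1 → 0; chars 50.
Subsquare: 1.16483/0.0833333 → 13 → n, 0.68022/0.0416667 → 16 → q; chars nq.
Extended square: 0.08150/0.00833333 → 9, 0.01355/0.00416667 → 3; chars 93.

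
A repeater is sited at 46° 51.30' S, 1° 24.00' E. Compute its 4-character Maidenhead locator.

Shift to the Maidenhead origin (180°W, 90°S): lon 181.40, lat 43.15.
Field: 181.40/20 → 9 → J, 43.15/10 → 4 → E; chars JE.
Square: 1.40/2 → 0, 3.15/1 → 3; chars 03.

JE03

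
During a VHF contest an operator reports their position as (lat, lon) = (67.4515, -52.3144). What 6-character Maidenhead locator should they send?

GP37uk

Shift to the Maidenhead origin (180°W, 90°S): lon 127.6856, lat 157.4515.
Field: lon ⌊127.6856/20⌋ = 6 → G; lat ⌊157.4515/10⌋ = 15 → P.
Square: lon ⌊7.6856/2⌋ = 3; lat ⌊7.4515/1⌋ = 7.
Subsquare: lon ⌊1.6856/0.0833333⌋ = 20 → u; lat ⌊0.4515/0.0416667⌋ = 10 → k.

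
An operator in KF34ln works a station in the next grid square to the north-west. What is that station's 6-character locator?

KF34ko

Longitude subsquare l = 11; −1 → 10 = k.
Latitude subsquare n = 13; +1 → 14 = o.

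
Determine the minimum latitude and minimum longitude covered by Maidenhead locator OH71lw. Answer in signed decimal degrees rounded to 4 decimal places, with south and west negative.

Field O=14, H=7: +14·20° lon, +7·10° lat → SW at lon 100°, lat -20°.
Square 7, 1: +7·2° lon, +1·1° lat → SW at lon 114°, lat -19°.
Subsquare l=11, w=22: +11·0.0833333° lon, +22·0.0416667° lat → SW at lon 114.917°, lat -18.0833°.
latitude -18.0833, longitude 114.9167.

-18.0833, 114.9167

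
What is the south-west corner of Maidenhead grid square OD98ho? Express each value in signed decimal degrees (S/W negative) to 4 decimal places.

Field O=14, D=3: +14·20° lon, +3·10° lat → SW at lon 100°, lat -60°.
Square 9, 8: +9·2° lon, +8·1° lat → SW at lon 118°, lat -52°.
Subsquare h=7, o=14: +7·0.0833333° lon, +14·0.0416667° lat → SW at lon 118.583°, lat -51.4167°.
latitude -51.4167, longitude 118.5833.

-51.4167, 118.5833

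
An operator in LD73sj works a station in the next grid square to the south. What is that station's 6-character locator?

LD73si

Latitude subsquare j = 9; −1 → 8 = i.
The longitude characters are unchanged.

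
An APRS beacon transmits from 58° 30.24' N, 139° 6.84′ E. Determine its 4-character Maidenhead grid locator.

PO98

Add 180° to longitude and 90° to latitude: 319.11, 148.50.
Field (20°×10°, letters A–R): lon ⌊319.11/20⌋ = 15 → P; lat ⌊148.50/10⌋ = 14 → O.
Square (2°×1°, digits 0–9): lon ⌊19.11/2⌋ = 9; lat ⌊8.50/1⌋ = 8.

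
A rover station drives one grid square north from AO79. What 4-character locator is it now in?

AP70

Latitude square 9; +1 → 10, wraps to 0, carry into field.
Latitude field O = 14; +1 → 15 = P.
The longitude characters are unchanged.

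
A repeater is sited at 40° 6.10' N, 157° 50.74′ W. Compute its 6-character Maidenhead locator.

BN10bc

Shift to the Maidenhead origin (180°W, 90°S): lon 22.1543, lat 130.1017.
Field: 22.1543/20 → 1 → B, 130.1017/10 → 13 → N; chars BN.
Square: 2.1543/2 → 1, 0.1017/1 → 0; chars 10.
Subsquare: 0.1543/0.0833333 → 1 → b, 0.1017/0.0416667 → 2 → c; chars bc.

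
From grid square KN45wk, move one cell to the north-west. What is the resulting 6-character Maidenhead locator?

KN45vl

Longitude subsquare w = 22; −1 → 21 = v.
Latitude subsquare k = 10; +1 → 11 = l.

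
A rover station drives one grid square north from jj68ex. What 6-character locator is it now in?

JJ69ea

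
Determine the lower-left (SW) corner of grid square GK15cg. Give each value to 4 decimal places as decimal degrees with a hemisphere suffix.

15.2500° N, 57.8333° W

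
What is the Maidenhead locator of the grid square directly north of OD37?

Latitude square 7; +1 → 8.
The longitude characters are unchanged.

OD38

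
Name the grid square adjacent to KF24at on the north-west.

KF14xu

Longitude subsquare a = 0; −1 → -1, wraps to 23 = x, carry into square.
Longitude square 2; −1 → 1.
Latitude subsquare t = 19; +1 → 20 = u.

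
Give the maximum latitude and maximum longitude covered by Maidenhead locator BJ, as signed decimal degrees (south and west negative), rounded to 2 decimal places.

10.00, -140.00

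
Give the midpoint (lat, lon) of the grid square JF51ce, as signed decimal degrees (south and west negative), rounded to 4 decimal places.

Field J=9, F=5: +9·20° lon, +5·10° lat → SW at lon 0°, lat -40°.
Square 5, 1: +5·2° lon, +1·1° lat → SW at lon 10°, lat -39°.
Subsquare c=2, e=4: +2·0.0833333° lon, +4·0.0416667° lat → SW at lon 10.1667°, lat -38.8333°.
Cell spans 0.0833333° lon × 0.0416667° lat. Centre is SW corner plus half of each.
latitude -38.8125, longitude 10.2083.

-38.8125, 10.2083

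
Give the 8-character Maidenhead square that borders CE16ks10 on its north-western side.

CE16ks01

Longitude extended square 1; −1 → 0.
Latitude extended square 0; +1 → 1.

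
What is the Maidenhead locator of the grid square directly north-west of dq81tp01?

Longitude extended square 0; −1 → -1, wraps to 9, carry into subsquare.
Longitude subsquare t = 19; −1 → 18 = s.
Latitude extended square 1; +1 → 2.

DQ81sp92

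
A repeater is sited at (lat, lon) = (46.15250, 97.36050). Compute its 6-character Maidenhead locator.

NN86qd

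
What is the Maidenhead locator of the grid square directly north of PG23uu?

PG23uv

Latitude subsquare u = 20; +1 → 21 = v.
The longitude characters are unchanged.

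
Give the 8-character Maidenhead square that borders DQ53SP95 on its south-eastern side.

Longitude extended square 9; +1 → 10, wraps to 0, carry into subsquare.
Longitude subsquare s = 18; +1 → 19 = t.
Latitude extended square 5; −1 → 4.

DQ53tp04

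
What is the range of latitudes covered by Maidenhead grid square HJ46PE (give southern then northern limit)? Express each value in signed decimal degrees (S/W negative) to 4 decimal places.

6.1667, 6.2083

Field H=7, J=9: +7·20° lon, +9·10° lat → SW at lon -40°, lat 0°.
Square 4, 6: +4·2° lon, +6·1° lat → SW at lon -32°, lat 6°.
Subsquare p=15, e=4: +15·0.0833333° lon, +4·0.0416667° lat → SW at lon -30.75°, lat 6.16667°.
Cell spans 0.0833333° lon × 0.0416667° lat.
south 6.1667, north 6.2083.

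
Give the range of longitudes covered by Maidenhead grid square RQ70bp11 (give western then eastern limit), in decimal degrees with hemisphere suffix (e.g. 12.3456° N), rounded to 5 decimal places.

174.09167° E, 174.10000° E

Field R=17, Q=16: +17·20° lon, +16·10° lat → SW at lon 160°, lat 70°.
Square 7, 0: +7·2° lon, +0·1° lat → SW at lon 174°, lat 70°.
Subsquare b=1, p=15: +1·0.0833333° lon, +15·0.0416667° lat → SW at lon 174.083°, lat 70.625°.
Extended square 1, 1: +1·0.00833333° lon, +1·0.00416667° lat → SW at lon 174.092°, lat 70.6292°.
Cell spans 0.00833333° lon × 0.00416667° lat.
west 174.09167° E, east 174.10000° E.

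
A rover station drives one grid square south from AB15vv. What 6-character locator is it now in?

AB15vu

Latitude subsquare v = 21; −1 → 20 = u.
The longitude characters are unchanged.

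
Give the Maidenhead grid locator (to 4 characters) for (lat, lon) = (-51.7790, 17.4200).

JD88

Shift to the Maidenhead origin (180°W, 90°S): lon 197.42, lat 38.22.
Field (20°×10°, letters A–R): lon ⌊197.42/20⌋ = 9 → J; lat ⌊38.22/10⌋ = 3 → D.
Square (2°×1°, digits 0–9): lon ⌊17.42/2⌋ = 8; lat ⌊8.22/1⌋ = 8.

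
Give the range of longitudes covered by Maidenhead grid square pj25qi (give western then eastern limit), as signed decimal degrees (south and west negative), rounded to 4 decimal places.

Field P=15, J=9: +15·20° lon, +9·10° lat → SW at lon 120°, lat 0°.
Square 2, 5: +2·2° lon, +5·1° lat → SW at lon 124°, lat 5°.
Subsquare q=16, i=8: +16·0.0833333° lon, +8·0.0416667° lat → SW at lon 125.333°, lat 5.33333°.
Cell spans 0.0833333° lon × 0.0416667° lat.
west 125.3333, east 125.4167.

125.3333, 125.4167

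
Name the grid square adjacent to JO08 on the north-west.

IO99

Longitude square 0; −1 → -1, wraps to 9, carry into field.
Longitude field J = 9; −1 → 8 = I.
Latitude square 8; +1 → 9.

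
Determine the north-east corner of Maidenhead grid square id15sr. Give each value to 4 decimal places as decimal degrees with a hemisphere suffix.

54.2500° S, 16.4167° W

Field I=8, D=3: +8·20° lon, +3·10° lat → SW at lon -20°, lat -60°.
Square 1, 5: +1·2° lon, +5·1° lat → SW at lon -18°, lat -55°.
Subsquare s=18, r=17: +18·0.0833333° lon, +17·0.0416667° lat → SW at lon -16.5°, lat -54.2917°.
Cell spans 0.0833333° lon × 0.0416667° lat. NE corner is SW corner plus one full cell.
latitude 54.2500° S, longitude 16.4167° W.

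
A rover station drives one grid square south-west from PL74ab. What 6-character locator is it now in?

PL64xa

Longitude subsquare a = 0; −1 → -1, wraps to 23 = x, carry into square.
Longitude square 7; −1 → 6.
Latitude subsquare b = 1; −1 → 0 = a.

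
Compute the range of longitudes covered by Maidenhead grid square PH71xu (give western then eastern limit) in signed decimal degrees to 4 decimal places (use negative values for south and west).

135.9167, 136.0000

Field P=15, H=7: +15·20° lon, +7·10° lat → SW at lon 120°, lat -20°.
Square 7, 1: +7·2° lon, +1·1° lat → SW at lon 134°, lat -19°.
Subsquare x=23, u=20: +23·0.0833333° lon, +20·0.0416667° lat → SW at lon 135.917°, lat -18.1667°.
Cell spans 0.0833333° lon × 0.0416667° lat.
west 135.9167, east 136.0000.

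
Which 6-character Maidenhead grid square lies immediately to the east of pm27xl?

PM37al

Longitude subsquare x = 23; +1 → 24, wraps to 0 = a, carry into square.
Longitude square 2; +1 → 3.
The latitude characters are unchanged.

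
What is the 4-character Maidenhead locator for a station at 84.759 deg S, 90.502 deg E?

NA55

Shift to the Maidenhead origin (180°W, 90°S): lon 270.50, lat 5.24.
Field (20°×10°, letters A–R): lon ⌊270.50/20⌋ = 13 → N; lat ⌊5.24/10⌋ = 0 → A.
Square (2°×1°, digits 0–9): lon ⌊10.50/2⌋ = 5; lat ⌊5.24/1⌋ = 5.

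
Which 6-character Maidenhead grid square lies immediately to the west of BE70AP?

Longitude subsquare a = 0; −1 → -1, wraps to 23 = x, carry into square.
Longitude square 7; −1 → 6.
The latitude characters are unchanged.

BE60xp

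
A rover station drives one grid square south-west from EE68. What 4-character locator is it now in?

Longitude square 6; −1 → 5.
Latitude square 8; −1 → 7.

EE57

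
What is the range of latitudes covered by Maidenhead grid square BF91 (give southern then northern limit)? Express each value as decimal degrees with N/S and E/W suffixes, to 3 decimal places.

39.000° S, 38.000° S

Field B=1, F=5: +1·20° lon, +5·10° lat → SW at lon -160°, lat -40°.
Square 9, 1: +9·2° lon, +1·1° lat → SW at lon -142°, lat -39°.
Cell spans 2° lon × 1° lat.
south 39.000° S, north 38.000° S.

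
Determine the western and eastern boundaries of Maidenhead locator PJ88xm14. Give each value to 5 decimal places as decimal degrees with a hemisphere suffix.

Field P=15, J=9: +15·20° lon, +9·10° lat → SW at lon 120°, lat 0°.
Square 8, 8: +8·2° lon, +8·1° lat → SW at lon 136°, lat 8°.
Subsquare x=23, m=12: +23·0.0833333° lon, +12·0.0416667° lat → SW at lon 137.917°, lat 8.5°.
Extended square 1, 4: +1·0.00833333° lon, +4·0.00416667° lat → SW at lon 137.925°, lat 8.51667°.
Cell spans 0.00833333° lon × 0.00416667° lat.
west 137.92500° E, east 137.93333° E.

137.92500° E, 137.93333° E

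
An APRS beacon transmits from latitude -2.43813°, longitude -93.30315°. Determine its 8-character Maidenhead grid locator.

Add 180° to longitude and 90° to latitude: 86.69685, 87.56187.
Field: 86.69685/20 → 4 → E, 87.56187/10 → 8 → I; chars EI.
Square: 6.69685/2 → 3, 7.56187/1 → 7; chars 37.
Subsquare: 0.69685/0.0833333 → 8 → i, 0.56187/0.0416667 → 13 → n; chars in.
Extended square: 0.03018/0.00833333 → 3, 0.02020/0.00416667 → 4; chars 34.

EI37in34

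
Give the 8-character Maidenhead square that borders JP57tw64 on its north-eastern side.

JP57tw75

Longitude extended square 6; +1 → 7.
Latitude extended square 4; +1 → 5.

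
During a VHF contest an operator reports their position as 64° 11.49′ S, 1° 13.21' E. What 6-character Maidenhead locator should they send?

Shift to the Maidenhead origin (180°W, 90°S): lon 181.2202, lat 25.8085.
Field: 181.2202/20 → 9 → J, 25.8085/10 → 2 → C; chars JC.
Square: 1.2202/2 → 0, 5.8085/1 → 5; chars 05.
Subsquare: 1.2202/0.0833333 → 14 → o, 0.8085/0.0416667 → 19 → t; chars ot.

JC05ot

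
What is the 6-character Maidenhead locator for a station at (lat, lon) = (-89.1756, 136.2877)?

Add 180° to longitude and 90° to latitude: 316.2877, 0.8244.
Field (20°×10°, letters A–R): lon ⌊316.2877/20⌋ = 15 → P; lat ⌊0.8244/10⌋ = 0 → A.
Square (2°×1°, digits 0–9): lon ⌊16.2877/2⌋ = 8; lat ⌊0.8244/1⌋ = 0.
Subsquare (5′×2.5′, letters a–x): lon ⌊0.2877/0.0833333⌋ = 3 → d; lat ⌊0.8244/0.0416667⌋ = 19 → t.

PA80dt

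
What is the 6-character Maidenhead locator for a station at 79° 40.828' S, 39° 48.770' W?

Shift to the Maidenhead origin (180°W, 90°S): lon 140.1872, lat 10.3195.
Field (20°×10°, letters A–R): lon ⌊140.1872/20⌋ = 7 → H; lat ⌊10.3195/10⌋ = 1 → B.
Square (2°×1°, digits 0–9): lon ⌊0.1872/2⌋ = 0; lat ⌊0.3195/1⌋ = 0.
Subsquare (5′×2.5′, letters a–x): lon ⌊0.1872/0.0833333⌋ = 2 → c; lat ⌊0.3195/0.0416667⌋ = 7 → h.

HB00ch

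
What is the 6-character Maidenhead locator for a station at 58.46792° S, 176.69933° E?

RD81im

Shift to the Maidenhead origin (180°W, 90°S): lon 356.6993, lat 31.5321.
Field (20°×10°, letters A–R): lon ⌊356.6993/20⌋ = 17 → R; lat ⌊31.5321/10⌋ = 3 → D.
Square (2°×1°, digits 0–9): lon ⌊16.6993/2⌋ = 8; lat ⌊1.5321/1⌋ = 1.
Subsquare (5′×2.5′, letters a–x): lon ⌊0.6993/0.0833333⌋ = 8 → i; lat ⌊0.5321/0.0416667⌋ = 12 → m.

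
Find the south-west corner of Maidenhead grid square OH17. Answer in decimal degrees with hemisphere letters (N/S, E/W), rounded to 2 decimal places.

Field O=14, H=7: +14·20° lon, +7·10° lat → SW at lon 100°, lat -20°.
Square 1, 7: +1·2° lon, +7·1° lat → SW at lon 102°, lat -13°.
latitude 13.00° S, longitude 102.00° E.

13.00° S, 102.00° E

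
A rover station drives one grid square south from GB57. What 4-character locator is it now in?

GB56

Latitude square 7; −1 → 6.
The longitude characters are unchanged.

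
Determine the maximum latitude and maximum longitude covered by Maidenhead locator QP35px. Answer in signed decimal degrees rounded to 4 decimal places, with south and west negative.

66.0000, 147.3333

Field Q=16, P=15: +16·20° lon, +15·10° lat → SW at lon 140°, lat 60°.
Square 3, 5: +3·2° lon, +5·1° lat → SW at lon 146°, lat 65°.
Subsquare p=15, x=23: +15·0.0833333° lon, +23·0.0416667° lat → SW at lon 147.25°, lat 65.9583°.
Cell spans 0.0833333° lon × 0.0416667° lat. NE corner is SW corner plus one full cell.
latitude 66.0000, longitude 147.3333.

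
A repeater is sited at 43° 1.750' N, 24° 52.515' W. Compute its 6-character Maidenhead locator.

HN73na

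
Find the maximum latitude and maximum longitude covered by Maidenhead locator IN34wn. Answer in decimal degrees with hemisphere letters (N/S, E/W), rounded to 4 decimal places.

44.5833° N, 12.0833° W

Field I=8, N=13: +8·20° lon, +13·10° lat → SW at lon -20°, lat 40°.
Square 3, 4: +3·2° lon, +4·1° lat → SW at lon -14°, lat 44°.
Subsquare w=22, n=13: +22·0.0833333° lon, +13·0.0416667° lat → SW at lon -12.1667°, lat 44.5417°.
Cell spans 0.0833333° lon × 0.0416667° lat. NE corner is SW corner plus one full cell.
latitude 44.5833° N, longitude 12.0833° W.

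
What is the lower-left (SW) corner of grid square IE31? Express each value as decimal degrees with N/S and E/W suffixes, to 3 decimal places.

49.000° S, 14.000° W

Field I=8, E=4: +8·20° lon, +4·10° lat → SW at lon -20°, lat -50°.
Square 3, 1: +3·2° lon, +1·1° lat → SW at lon -14°, lat -49°.
latitude 49.000° S, longitude 14.000° W.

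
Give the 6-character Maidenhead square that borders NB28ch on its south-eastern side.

Longitude subsquare c = 2; +1 → 3 = d.
Latitude subsquare h = 7; −1 → 6 = g.

NB28dg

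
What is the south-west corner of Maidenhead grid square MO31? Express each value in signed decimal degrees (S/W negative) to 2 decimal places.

51.00, 66.00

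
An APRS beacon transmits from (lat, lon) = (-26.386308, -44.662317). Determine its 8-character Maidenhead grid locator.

GG73qo07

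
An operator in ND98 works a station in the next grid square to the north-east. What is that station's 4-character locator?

Longitude square 9; +1 → 10, wraps to 0, carry into field.
Longitude field N = 13; +1 → 14 = O.
Latitude square 8; +1 → 9.

OD09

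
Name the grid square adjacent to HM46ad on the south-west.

Longitude subsquare a = 0; −1 → -1, wraps to 23 = x, carry into square.
Longitude square 4; −1 → 3.
Latitude subsquare d = 3; −1 → 2 = c.

HM36xc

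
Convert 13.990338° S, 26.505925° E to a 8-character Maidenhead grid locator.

KH36ga02

Add 180° to longitude and 90° to latitude: 206.50592, 76.00966.
Field: lon ⌊206.50592/20⌋ = 10 → K; lat ⌊76.00966/10⌋ = 7 → H.
Square: lon ⌊6.50592/2⌋ = 3; lat ⌊6.00966/1⌋ = 6.
Subsquare: lon ⌊0.50592/0.0833333⌋ = 6 → g; lat ⌊0.00966/0.0416667⌋ = 0 → a.
Extended square: lon ⌊0.00592/0.00833333⌋ = 0; lat ⌊0.00966/0.00416667⌋ = 2.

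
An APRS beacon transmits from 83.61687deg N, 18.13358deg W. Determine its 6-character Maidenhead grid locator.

IR03wo

Shift to the Maidenhead origin (180°W, 90°S): lon 161.8664, lat 173.6169.
Field: 161.8664/20 → 8 → I, 173.6169/10 → 17 → R; chars IR.
Square: 1.8664/2 → 0, 3.6169/1 → 3; chars 03.
Subsquare: 1.8664/0.0833333 → 22 → w, 0.6169/0.0416667 → 14 → o; chars wo.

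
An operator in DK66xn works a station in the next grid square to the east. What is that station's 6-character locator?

Longitude subsquare x = 23; +1 → 24, wraps to 0 = a, carry into square.
Longitude square 6; +1 → 7.
The latitude characters are unchanged.

DK76an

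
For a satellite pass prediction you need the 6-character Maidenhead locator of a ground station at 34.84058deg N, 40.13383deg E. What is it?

Shift to the Maidenhead origin (180°W, 90°S): lon 220.1338, lat 124.8406.
Field (20°×10°, letters A–R): lon ⌊220.1338/20⌋ = 11 → L; lat ⌊124.8406/10⌋ = 12 → M.
Square (2°×1°, digits 0–9): lon ⌊0.1338/2⌋ = 0; lat ⌊4.8406/1⌋ = 4.
Subsquare (5′×2.5′, letters a–x): lon ⌊0.1338/0.0833333⌋ = 1 → b; lat ⌊0.8406/0.0416667⌋ = 20 → u.

LM04bu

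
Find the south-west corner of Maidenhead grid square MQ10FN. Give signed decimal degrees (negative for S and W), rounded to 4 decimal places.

Field M=12, Q=16: +12·20° lon, +16·10° lat → SW at lon 60°, lat 70°.
Square 1, 0: +1·2° lon, +0·1° lat → SW at lon 62°, lat 70°.
Subsquare f=5, n=13: +5·0.0833333° lon, +13·0.0416667° lat → SW at lon 62.4167°, lat 70.5417°.
latitude 70.5417, longitude 62.4167.

70.5417, 62.4167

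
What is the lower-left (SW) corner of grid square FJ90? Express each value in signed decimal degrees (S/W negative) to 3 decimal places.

Field F=5, J=9: +5·20° lon, +9·10° lat → SW at lon -80°, lat 0°.
Square 9, 0: +9·2° lon, +0·1° lat → SW at lon -62°, lat 0°.
latitude 0.000, longitude -62.000.

0.000, -62.000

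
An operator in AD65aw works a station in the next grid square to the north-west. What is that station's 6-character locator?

AD55xx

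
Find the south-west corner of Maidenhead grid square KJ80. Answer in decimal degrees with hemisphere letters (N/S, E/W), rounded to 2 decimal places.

Field K=10, J=9: +10·20° lon, +9·10° lat → SW at lon 20°, lat 0°.
Square 8, 0: +8·2° lon, +0·1° lat → SW at lon 36°, lat 0°.
latitude 0.00° N, longitude 36.00° E.

0.00° N, 36.00° E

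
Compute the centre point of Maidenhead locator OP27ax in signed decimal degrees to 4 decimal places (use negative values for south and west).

67.9792, 104.0417

Field O=14, P=15: +14·20° lon, +15·10° lat → SW at lon 100°, lat 60°.
Square 2, 7: +2·2° lon, +7·1° lat → SW at lon 104°, lat 67°.
Subsquare a=0, x=23: +0·0.0833333° lon, +23·0.0416667° lat → SW at lon 104°, lat 67.9583°.
Cell spans 0.0833333° lon × 0.0416667° lat. Centre is SW corner plus half of each.
latitude 67.9792, longitude 104.0417.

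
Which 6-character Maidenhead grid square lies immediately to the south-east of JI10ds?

JI10er

Longitude subsquare d = 3; +1 → 4 = e.
Latitude subsquare s = 18; −1 → 17 = r.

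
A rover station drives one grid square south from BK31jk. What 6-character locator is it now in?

BK31jj

Latitude subsquare k = 10; −1 → 9 = j.
The longitude characters are unchanged.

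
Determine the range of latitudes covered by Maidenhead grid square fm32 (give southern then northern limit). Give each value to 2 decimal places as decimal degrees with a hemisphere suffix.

Field F=5, M=12: +5·20° lon, +12·10° lat → SW at lon -80°, lat 30°.
Square 3, 2: +3·2° lon, +2·1° lat → SW at lon -74°, lat 32°.
Cell spans 2° lon × 1° lat.
south 32.00° N, north 33.00° N.

32.00° N, 33.00° N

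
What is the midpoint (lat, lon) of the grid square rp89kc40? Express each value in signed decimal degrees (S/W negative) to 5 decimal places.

Field R=17, P=15: +17·20° lon, +15·10° lat → SW at lon 160°, lat 60°.
Square 8, 9: +8·2° lon, +9·1° lat → SW at lon 176°, lat 69°.
Subsquare k=10, c=2: +10·0.0833333° lon, +2·0.0416667° lat → SW at lon 176.833°, lat 69.0833°.
Extended square 4, 0: +4·0.00833333° lon, +0·0.00416667° lat → SW at lon 176.867°, lat 69.0833°.
Cell spans 0.00833333° lon × 0.00416667° lat. Centre is SW corner plus half of each.
latitude 69.08542, longitude 176.87083.

69.08542, 176.87083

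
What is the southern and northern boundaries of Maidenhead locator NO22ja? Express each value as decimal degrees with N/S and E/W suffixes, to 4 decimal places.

Field N=13, O=14: +13·20° lon, +14·10° lat → SW at lon 80°, lat 50°.
Square 2, 2: +2·2° lon, +2·1° lat → SW at lon 84°, lat 52°.
Subsquare j=9, a=0: +9·0.0833333° lon, +0·0.0416667° lat → SW at lon 84.75°, lat 52°.
Cell spans 0.0833333° lon × 0.0416667° lat.
south 52.0000° N, north 52.0417° N.

52.0000° N, 52.0417° N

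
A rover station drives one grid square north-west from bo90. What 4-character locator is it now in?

BO81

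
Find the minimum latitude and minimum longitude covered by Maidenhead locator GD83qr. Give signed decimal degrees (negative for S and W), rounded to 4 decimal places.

-56.2917, -42.6667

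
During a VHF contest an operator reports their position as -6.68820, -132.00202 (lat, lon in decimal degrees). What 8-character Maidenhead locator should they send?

Shift to the Maidenhead origin (180°W, 90°S): lon 47.99798, lat 83.31180.
Field: 47.99798/20 → 2 → C, 83.31180/10 → 8 → I; chars CI.
Square: 7.99798/2 → 3, 3.31180/1 → 3; chars 33.
Subsquare: 1.99798/0.0833333 → 23 → x, 0.31180/0.0416667 → 7 → h; chars xh.
Extended square: 0.08131/0.00833333 → 9, 0.02013/0.00416667 → 4; chars 94.

CI33xh94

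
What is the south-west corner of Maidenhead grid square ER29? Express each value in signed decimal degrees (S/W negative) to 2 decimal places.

Field E=4, R=17: +4·20° lon, +17·10° lat → SW at lon -100°, lat 80°.
Square 2, 9: +2·2° lon, +9·1° lat → SW at lon -96°, lat 89°.
latitude 89.00, longitude -96.00.

89.00, -96.00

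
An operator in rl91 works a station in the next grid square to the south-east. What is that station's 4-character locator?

Longitude square 9; +1 → 10, wraps to 0, carry into field.
Longitude field R = 17; +1 → 18, wraps to 0 = A, wrapping around the antimeridian.
Latitude square 1; −1 → 0.

AL00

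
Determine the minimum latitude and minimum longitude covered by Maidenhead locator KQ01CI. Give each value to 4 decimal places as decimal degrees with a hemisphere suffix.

Field K=10, Q=16: +10·20° lon, +16·10° lat → SW at lon 20°, lat 70°.
Square 0, 1: +0·2° lon, +1·1° lat → SW at lon 20°, lat 71°.
Subsquare c=2, i=8: +2·0.0833333° lon, +8·0.0416667° lat → SW at lon 20.1667°, lat 71.3333°.
latitude 71.3333° N, longitude 20.1667° E.

71.3333° N, 20.1667° E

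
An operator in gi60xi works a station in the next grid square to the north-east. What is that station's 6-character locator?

GI70aj

Longitude subsquare x = 23; +1 → 24, wraps to 0 = a, carry into square.
Longitude square 6; +1 → 7.
Latitude subsquare i = 8; +1 → 9 = j.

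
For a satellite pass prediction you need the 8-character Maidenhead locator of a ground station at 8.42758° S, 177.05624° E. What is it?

RI81mn67

Offset from 180°W / 90°S: lon 357.05624°, lat 81.57242°.
Field: 357.05624/20 → 17 → R, 81.57242/10 → 8 → I; chars RI.
Square: 17.05624/2 → 8, 1.57242/1 → 1; chars 81.
Subsquare: 1.05624/0.0833333 → 12 → m, 0.57242/0.0416667 → 13 → n; chars mn.
Extended square: 0.05624/0.00833333 → 6, 0.03075/0.00416667 → 7; chars 67.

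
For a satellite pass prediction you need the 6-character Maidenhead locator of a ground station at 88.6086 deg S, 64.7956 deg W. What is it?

Offset from 180°W / 90°S: lon 115.2044°, lat 1.3914°.
Field: lon ⌊115.2044/20⌋ = 5 → F; lat ⌊1.3914/10⌋ = 0 → A.
Square: lon ⌊15.2044/2⌋ = 7; lat ⌊1.3914/1⌋ = 1.
Subsquare: lon ⌊1.2044/0.0833333⌋ = 14 → o; lat ⌊0.3914/0.0416667⌋ = 9 → j.

FA71oj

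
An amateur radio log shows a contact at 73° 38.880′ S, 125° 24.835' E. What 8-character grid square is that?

PB26qi94

Offset from 180°W / 90°S: lon 305.41392°, lat 16.35200°.
Field: lon ⌊305.41392/20⌋ = 15 → P; lat ⌊16.35200/10⌋ = 1 → B.
Square: lon ⌊5.41392/2⌋ = 2; lat ⌊6.35200/1⌋ = 6.
Subsquare: lon ⌊1.41392/0.0833333⌋ = 16 → q; lat ⌊0.35200/0.0416667⌋ = 8 → i.
Extended square: lon ⌊0.08058/0.00833333⌋ = 9; lat ⌊0.01867/0.00416667⌋ = 4.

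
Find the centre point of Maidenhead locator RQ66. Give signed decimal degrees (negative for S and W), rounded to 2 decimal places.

Field R=17, Q=16: +17·20° lon, +16·10° lat → SW at lon 160°, lat 70°.
Square 6, 6: +6·2° lon, +6·1° lat → SW at lon 172°, lat 76°.
Cell spans 2° lon × 1° lat. Centre is SW corner plus half of each.
latitude 76.50, longitude 173.00.

76.50, 173.00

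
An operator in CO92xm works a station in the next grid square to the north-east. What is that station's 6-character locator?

Longitude subsquare x = 23; +1 → 24, wraps to 0 = a, carry into square.
Longitude square 9; +1 → 10, wraps to 0, carry into field.
Longitude field C = 2; +1 → 3 = D.
Latitude subsquare m = 12; +1 → 13 = n.

DO02an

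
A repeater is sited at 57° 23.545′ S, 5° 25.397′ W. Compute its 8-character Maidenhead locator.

Shift to the Maidenhead origin (180°W, 90°S): lon 174.57672, lat 32.60758.
Field: 174.57672/20 → 8 → I, 32.60758/10 → 3 → D; chars ID.
Square: 14.57672/2 → 7, 2.60758/1 → 2; chars 72.
Subsquare: 0.57672/0.0833333 → 6 → g, 0.60758/0.0416667 → 14 → o; chars go.
Extended square: 0.07672/0.00833333 → 9, 0.02425/0.00416667 → 5; chars 95.

ID72go95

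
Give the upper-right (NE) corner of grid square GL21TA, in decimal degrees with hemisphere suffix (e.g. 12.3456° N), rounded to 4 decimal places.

Field G=6, L=11: +6·20° lon, +11·10° lat → SW at lon -60°, lat 20°.
Square 2, 1: +2·2° lon, +1·1° lat → SW at lon -56°, lat 21°.
Subsquare t=19, a=0: +19·0.0833333° lon, +0·0.0416667° lat → SW at lon -54.4167°, lat 21°.
Cell spans 0.0833333° lon × 0.0416667° lat. NE corner is SW corner plus one full cell.
latitude 21.0417° N, longitude 54.3333° W.

21.0417° N, 54.3333° W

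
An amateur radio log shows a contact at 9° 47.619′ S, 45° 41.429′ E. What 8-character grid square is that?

Offset from 180°W / 90°S: lon 225.69048°, lat 80.20635°.
Field: 225.69048/20 → 11 → L, 80.20635/10 → 8 → I; chars LI.
Square: 5.69048/2 → 2, 0.20635/1 → 0; chars 20.
Subsquare: 1.69048/0.0833333 → 20 → u, 0.20635/0.0416667 → 4 → e; chars ue.
Extended square: 0.02382/0.00833333 → 2, 0.03968/0.00416667 → 9; chars 29.

LI20ue29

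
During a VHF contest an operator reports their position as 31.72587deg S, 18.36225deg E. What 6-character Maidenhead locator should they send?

JF98eg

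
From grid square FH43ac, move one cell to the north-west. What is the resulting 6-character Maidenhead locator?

FH33xd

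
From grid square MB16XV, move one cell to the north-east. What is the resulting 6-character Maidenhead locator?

MB26aw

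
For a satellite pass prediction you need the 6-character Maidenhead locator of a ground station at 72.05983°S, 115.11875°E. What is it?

Add 180° to longitude and 90° to latitude: 295.1187, 17.9402.
Field: 295.1187/20 → 14 → O, 17.9402/10 → 1 → B; chars OB.
Square: 15.1187/2 → 7, 7.9402/1 → 7; chars 77.
Subsquare: 1.1187/0.0833333 → 13 → n, 0.9402/0.0416667 → 22 → w; chars nw.

OB77nw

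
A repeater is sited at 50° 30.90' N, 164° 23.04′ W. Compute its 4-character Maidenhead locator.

AO70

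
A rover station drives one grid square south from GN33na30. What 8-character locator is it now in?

Latitude extended square 0; −1 → -1, wraps to 9, carry into subsquare.
Latitude subsquare a = 0; −1 → -1, wraps to 23 = x, carry into square.
Latitude square 3; −1 → 2.
The longitude characters are unchanged.

GN32nx39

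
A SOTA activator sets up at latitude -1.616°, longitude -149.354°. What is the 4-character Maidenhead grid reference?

BI58

Offset from 180°W / 90°S: lon 30.65°, lat 88.38°.
Field (20°×10°, letters A–R): lon ⌊30.65/20⌋ = 1 → B; lat ⌊88.38/10⌋ = 8 → I.
Square (2°×1°, digits 0–9): lon ⌊10.65/2⌋ = 5; lat ⌊8.38/1⌋ = 8.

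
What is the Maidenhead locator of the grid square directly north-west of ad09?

Longitude square 0; −1 → -1, wraps to 9, carry into field.
Longitude field A = 0; −1 → -1, wraps to 17 = R, wrapping around the antimeridian.
Latitude square 9; +1 → 10, wraps to 0, carry into field.
Latitude field D = 3; +1 → 4 = E.

RE90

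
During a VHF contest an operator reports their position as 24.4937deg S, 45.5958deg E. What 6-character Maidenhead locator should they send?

LG25tm

Add 180° to longitude and 90° to latitude: 225.5958, 65.5063.
Field: 225.5958/20 → 11 → L, 65.5063/10 → 6 → G; chars LG.
Square: 5.5958/2 → 2, 5.5063/1 → 5; chars 25.
Subsquare: 1.5958/0.0833333 → 19 → t, 0.5063/0.0416667 → 12 → m; chars tm.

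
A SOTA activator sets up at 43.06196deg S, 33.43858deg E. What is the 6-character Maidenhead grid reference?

KE66rw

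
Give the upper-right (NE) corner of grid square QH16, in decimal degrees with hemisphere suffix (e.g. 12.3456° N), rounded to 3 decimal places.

Field Q=16, H=7: +16·20° lon, +7·10° lat → SW at lon 140°, lat -20°.
Square 1, 6: +1·2° lon, +6·1° lat → SW at lon 142°, lat -14°.
Cell spans 2° lon × 1° lat. NE corner is SW corner plus one full cell.
latitude 13.000° S, longitude 144.000° E.

13.000° S, 144.000° E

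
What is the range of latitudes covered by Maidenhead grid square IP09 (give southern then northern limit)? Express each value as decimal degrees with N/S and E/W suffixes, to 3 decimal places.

69.000° N, 70.000° N

Field I=8, P=15: +8·20° lon, +15·10° lat → SW at lon -20°, lat 60°.
Square 0, 9: +0·2° lon, +9·1° lat → SW at lon -20°, lat 69°.
Cell spans 2° lon × 1° lat.
south 69.000° N, north 70.000° N.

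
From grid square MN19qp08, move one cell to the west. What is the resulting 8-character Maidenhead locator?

MN19pp98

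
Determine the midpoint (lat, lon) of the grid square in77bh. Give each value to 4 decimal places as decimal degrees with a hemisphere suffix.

47.3125° N, 5.8750° W

Field I=8, N=13: +8·20° lon, +13·10° lat → SW at lon -20°, lat 40°.
Square 7, 7: +7·2° lon, +7·1° lat → SW at lon -6°, lat 47°.
Subsquare b=1, h=7: +1·0.0833333° lon, +7·0.0416667° lat → SW at lon -5.91667°, lat 47.2917°.
Cell spans 0.0833333° lon × 0.0416667° lat. Centre is SW corner plus half of each.
latitude 47.3125° N, longitude 5.8750° W.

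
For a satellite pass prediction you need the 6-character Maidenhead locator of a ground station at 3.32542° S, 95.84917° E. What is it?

Offset from 180°W / 90°S: lon 275.8492°, lat 86.6746°.
Field (20°×10°, letters A–R): 275.8492/20 → 13 → N, 86.6746/10 → 8 → I; chars NI.
Square (2°×1°, digits 0–9): 15.8492/2 → 7, 6.6746/1 → 6; chars 76.
Subsquare (5′×2.5′, letters a–x): 1.8492/0.0833333 → 22 → w, 0.6746/0.0416667 → 16 → q; chars wq.

NI76wq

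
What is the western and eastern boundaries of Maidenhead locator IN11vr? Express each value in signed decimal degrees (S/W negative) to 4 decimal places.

-16.2500, -16.1667

Field I=8, N=13: +8·20° lon, +13·10° lat → SW at lon -20°, lat 40°.
Square 1, 1: +1·2° lon, +1·1° lat → SW at lon -18°, lat 41°.
Subsquare v=21, r=17: +21·0.0833333° lon, +17·0.0416667° lat → SW at lon -16.25°, lat 41.7083°.
Cell spans 0.0833333° lon × 0.0416667° lat.
west -16.2500, east -16.1667.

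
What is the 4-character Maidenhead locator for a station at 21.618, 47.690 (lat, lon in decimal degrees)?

LL31

Add 180° to longitude and 90° to latitude: 227.69, 111.62.
Field: lon ⌊227.69/20⌋ = 11 → L; lat ⌊111.62/10⌋ = 11 → L.
Square: lon ⌊7.69/2⌋ = 3; lat ⌊1.62/1⌋ = 1.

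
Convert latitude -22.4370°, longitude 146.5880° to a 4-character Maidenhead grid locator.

QG37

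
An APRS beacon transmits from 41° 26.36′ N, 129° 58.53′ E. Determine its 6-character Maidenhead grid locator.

PN41xk

Add 180° to longitude and 90° to latitude: 309.9755, 131.4393.
Field (20°×10°, letters A–R): lon ⌊309.9755/20⌋ = 15 → P; lat ⌊131.4393/10⌋ = 13 → N.
Square (2°×1°, digits 0–9): lon ⌊9.9755/2⌋ = 4; lat ⌊1.4393/1⌋ = 1.
Subsquare (5′×2.5′, letters a–x): lon ⌊1.9755/0.0833333⌋ = 23 → x; lat ⌊0.4393/0.0416667⌋ = 10 → k.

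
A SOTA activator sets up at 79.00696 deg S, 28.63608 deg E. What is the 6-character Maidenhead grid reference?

Add 180° to longitude and 90° to latitude: 208.6361, 10.9930.
Field: lon ⌊208.6361/20⌋ = 10 → K; lat ⌊10.9930/10⌋ = 1 → B.
Square: lon ⌊8.6361/2⌋ = 4; lat ⌊0.9930/1⌋ = 0.
Subsquare: lon ⌊0.6361/0.0833333⌋ = 7 → h; lat ⌊0.9930/0.0416667⌋ = 23 → x.

KB40hx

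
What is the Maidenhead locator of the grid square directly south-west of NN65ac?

NN55xb

Longitude subsquare a = 0; −1 → -1, wraps to 23 = x, carry into square.
Longitude square 6; −1 → 5.
Latitude subsquare c = 2; −1 → 1 = b.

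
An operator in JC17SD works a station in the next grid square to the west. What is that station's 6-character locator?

Longitude subsquare s = 18; −1 → 17 = r.
The latitude characters are unchanged.

JC17rd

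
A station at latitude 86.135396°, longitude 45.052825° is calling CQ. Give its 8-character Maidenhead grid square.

LR26md62

Add 180° to longitude and 90° to latitude: 225.05282, 176.13540.
Field (20°×10°, letters A–R): lon ⌊225.05282/20⌋ = 11 → L; lat ⌊176.13540/10⌋ = 17 → R.
Square (2°×1°, digits 0–9): lon ⌊5.05282/2⌋ = 2; lat ⌊6.13540/1⌋ = 6.
Subsquare (5′×2.5′, letters a–x): lon ⌊1.05282/0.0833333⌋ = 12 → m; lat ⌊0.13540/0.0416667⌋ = 3 → d.
Extended square (30″×15″, digits 0–9): lon ⌊0.05282/0.00833333⌋ = 6; lat ⌊0.01040/0.00416667⌋ = 2.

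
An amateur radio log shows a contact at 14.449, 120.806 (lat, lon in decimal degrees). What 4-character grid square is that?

Offset from 180°W / 90°S: lon 300.81°, lat 104.45°.
Field: 300.81/20 → 15 → P, 104.45/10 → 10 → K; chars PK.
Square: 0.81/2 → 0, 4.45/1 → 4; chars 04.

PK04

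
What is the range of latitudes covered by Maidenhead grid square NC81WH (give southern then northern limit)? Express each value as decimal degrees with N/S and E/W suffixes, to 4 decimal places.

68.7083° S, 68.6667° S

Field N=13, C=2: +13·20° lon, +2·10° lat → SW at lon 80°, lat -70°.
Square 8, 1: +8·2° lon, +1·1° lat → SW at lon 96°, lat -69°.
Subsquare w=22, h=7: +22·0.0833333° lon, +7·0.0416667° lat → SW at lon 97.8333°, lat -68.7083°.
Cell spans 0.0833333° lon × 0.0416667° lat.
south 68.7083° S, north 68.6667° S.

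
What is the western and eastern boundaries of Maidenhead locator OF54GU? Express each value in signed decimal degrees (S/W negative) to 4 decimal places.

Field O=14, F=5: +14·20° lon, +5·10° lat → SW at lon 100°, lat -40°.
Square 5, 4: +5·2° lon, +4·1° lat → SW at lon 110°, lat -36°.
Subsquare g=6, u=20: +6·0.0833333° lon, +20·0.0416667° lat → SW at lon 110.5°, lat -35.1667°.
Cell spans 0.0833333° lon × 0.0416667° lat.
west 110.5000, east 110.5833.

110.5000, 110.5833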